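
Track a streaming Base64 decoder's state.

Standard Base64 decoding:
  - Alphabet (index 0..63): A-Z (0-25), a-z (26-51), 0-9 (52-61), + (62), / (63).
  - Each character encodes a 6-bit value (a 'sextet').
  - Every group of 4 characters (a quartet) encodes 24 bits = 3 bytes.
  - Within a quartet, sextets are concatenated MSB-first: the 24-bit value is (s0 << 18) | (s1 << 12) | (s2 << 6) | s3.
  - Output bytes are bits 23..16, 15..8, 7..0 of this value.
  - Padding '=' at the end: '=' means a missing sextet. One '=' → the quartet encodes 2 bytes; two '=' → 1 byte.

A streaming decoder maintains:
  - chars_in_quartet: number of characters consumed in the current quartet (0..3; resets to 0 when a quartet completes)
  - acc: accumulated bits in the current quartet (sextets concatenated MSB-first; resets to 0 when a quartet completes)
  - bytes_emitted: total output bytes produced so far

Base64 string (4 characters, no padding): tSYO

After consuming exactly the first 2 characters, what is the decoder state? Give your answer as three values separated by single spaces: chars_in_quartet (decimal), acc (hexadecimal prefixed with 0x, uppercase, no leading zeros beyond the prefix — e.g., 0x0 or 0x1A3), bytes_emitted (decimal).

After char 0 ('t'=45): chars_in_quartet=1 acc=0x2D bytes_emitted=0
After char 1 ('S'=18): chars_in_quartet=2 acc=0xB52 bytes_emitted=0

Answer: 2 0xB52 0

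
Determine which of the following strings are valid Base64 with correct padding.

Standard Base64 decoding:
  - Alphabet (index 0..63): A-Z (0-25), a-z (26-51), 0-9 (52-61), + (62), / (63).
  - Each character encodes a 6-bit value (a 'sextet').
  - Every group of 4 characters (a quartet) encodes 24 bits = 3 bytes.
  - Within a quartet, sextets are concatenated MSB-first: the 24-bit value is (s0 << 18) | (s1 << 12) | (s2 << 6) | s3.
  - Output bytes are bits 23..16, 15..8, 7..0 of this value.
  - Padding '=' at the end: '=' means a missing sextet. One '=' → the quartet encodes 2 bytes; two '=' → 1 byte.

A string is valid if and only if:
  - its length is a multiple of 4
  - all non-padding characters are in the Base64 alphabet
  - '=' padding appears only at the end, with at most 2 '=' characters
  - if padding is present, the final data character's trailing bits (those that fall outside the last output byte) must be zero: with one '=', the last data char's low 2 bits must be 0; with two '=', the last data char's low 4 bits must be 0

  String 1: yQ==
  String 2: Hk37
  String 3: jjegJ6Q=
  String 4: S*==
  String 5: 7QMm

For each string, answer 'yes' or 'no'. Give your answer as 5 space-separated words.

Answer: yes yes yes no yes

Derivation:
String 1: 'yQ==' → valid
String 2: 'Hk37' → valid
String 3: 'jjegJ6Q=' → valid
String 4: 'S*==' → invalid (bad char(s): ['*'])
String 5: '7QMm' → valid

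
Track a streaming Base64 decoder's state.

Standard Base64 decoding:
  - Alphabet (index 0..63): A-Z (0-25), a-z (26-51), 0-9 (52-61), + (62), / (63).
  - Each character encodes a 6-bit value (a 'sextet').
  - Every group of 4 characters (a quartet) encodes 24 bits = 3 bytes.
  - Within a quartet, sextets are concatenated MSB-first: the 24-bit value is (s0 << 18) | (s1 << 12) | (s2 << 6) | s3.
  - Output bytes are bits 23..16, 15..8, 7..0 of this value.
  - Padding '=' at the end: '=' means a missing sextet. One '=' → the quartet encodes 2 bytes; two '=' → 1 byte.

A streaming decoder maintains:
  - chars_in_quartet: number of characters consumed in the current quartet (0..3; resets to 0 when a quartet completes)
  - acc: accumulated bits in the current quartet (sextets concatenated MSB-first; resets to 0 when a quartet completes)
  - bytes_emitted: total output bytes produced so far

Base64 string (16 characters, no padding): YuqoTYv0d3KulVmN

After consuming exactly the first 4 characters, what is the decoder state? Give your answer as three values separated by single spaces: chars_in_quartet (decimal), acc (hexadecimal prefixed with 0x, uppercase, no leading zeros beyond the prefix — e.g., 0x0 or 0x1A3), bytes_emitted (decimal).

After char 0 ('Y'=24): chars_in_quartet=1 acc=0x18 bytes_emitted=0
After char 1 ('u'=46): chars_in_quartet=2 acc=0x62E bytes_emitted=0
After char 2 ('q'=42): chars_in_quartet=3 acc=0x18BAA bytes_emitted=0
After char 3 ('o'=40): chars_in_quartet=4 acc=0x62EAA8 -> emit 62 EA A8, reset; bytes_emitted=3

Answer: 0 0x0 3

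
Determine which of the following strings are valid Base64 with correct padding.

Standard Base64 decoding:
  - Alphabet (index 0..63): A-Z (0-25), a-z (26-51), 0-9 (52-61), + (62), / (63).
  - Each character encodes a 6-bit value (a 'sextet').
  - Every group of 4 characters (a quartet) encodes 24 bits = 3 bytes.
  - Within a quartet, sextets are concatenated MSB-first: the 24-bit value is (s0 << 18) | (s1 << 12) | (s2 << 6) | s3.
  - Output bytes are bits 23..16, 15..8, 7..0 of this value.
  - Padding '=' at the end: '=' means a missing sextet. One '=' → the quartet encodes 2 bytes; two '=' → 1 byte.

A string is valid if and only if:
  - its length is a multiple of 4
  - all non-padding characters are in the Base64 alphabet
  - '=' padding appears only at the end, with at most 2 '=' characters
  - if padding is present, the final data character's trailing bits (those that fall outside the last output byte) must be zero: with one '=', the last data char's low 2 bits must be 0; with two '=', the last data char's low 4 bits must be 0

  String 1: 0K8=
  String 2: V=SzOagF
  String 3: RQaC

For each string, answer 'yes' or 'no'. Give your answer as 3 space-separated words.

Answer: yes no yes

Derivation:
String 1: '0K8=' → valid
String 2: 'V=SzOagF' → invalid (bad char(s): ['=']; '=' in middle)
String 3: 'RQaC' → valid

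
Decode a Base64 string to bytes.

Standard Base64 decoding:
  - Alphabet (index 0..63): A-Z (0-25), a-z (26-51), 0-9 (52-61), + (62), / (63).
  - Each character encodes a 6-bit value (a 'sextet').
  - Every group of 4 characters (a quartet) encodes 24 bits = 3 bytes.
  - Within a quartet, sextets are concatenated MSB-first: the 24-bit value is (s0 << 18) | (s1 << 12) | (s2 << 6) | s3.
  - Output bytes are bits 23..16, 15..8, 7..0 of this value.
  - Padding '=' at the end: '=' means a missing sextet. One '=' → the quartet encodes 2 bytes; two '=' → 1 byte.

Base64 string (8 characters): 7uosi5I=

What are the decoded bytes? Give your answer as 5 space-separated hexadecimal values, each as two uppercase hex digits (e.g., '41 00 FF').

Answer: EE EA 2C 8B 92

Derivation:
After char 0 ('7'=59): chars_in_quartet=1 acc=0x3B bytes_emitted=0
After char 1 ('u'=46): chars_in_quartet=2 acc=0xEEE bytes_emitted=0
After char 2 ('o'=40): chars_in_quartet=3 acc=0x3BBA8 bytes_emitted=0
After char 3 ('s'=44): chars_in_quartet=4 acc=0xEEEA2C -> emit EE EA 2C, reset; bytes_emitted=3
After char 4 ('i'=34): chars_in_quartet=1 acc=0x22 bytes_emitted=3
After char 5 ('5'=57): chars_in_quartet=2 acc=0x8B9 bytes_emitted=3
After char 6 ('I'=8): chars_in_quartet=3 acc=0x22E48 bytes_emitted=3
Padding '=': partial quartet acc=0x22E48 -> emit 8B 92; bytes_emitted=5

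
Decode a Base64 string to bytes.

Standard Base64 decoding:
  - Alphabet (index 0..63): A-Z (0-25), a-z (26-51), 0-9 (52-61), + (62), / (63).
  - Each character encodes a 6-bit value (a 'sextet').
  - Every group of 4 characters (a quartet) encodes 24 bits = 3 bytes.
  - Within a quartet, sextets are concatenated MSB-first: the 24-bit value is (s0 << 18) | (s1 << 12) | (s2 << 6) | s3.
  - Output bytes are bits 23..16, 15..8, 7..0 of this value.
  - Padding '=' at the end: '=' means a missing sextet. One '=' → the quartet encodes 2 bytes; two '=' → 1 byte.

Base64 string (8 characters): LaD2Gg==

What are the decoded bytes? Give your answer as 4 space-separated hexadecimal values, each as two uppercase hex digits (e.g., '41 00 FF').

Answer: 2D A0 F6 1A

Derivation:
After char 0 ('L'=11): chars_in_quartet=1 acc=0xB bytes_emitted=0
After char 1 ('a'=26): chars_in_quartet=2 acc=0x2DA bytes_emitted=0
After char 2 ('D'=3): chars_in_quartet=3 acc=0xB683 bytes_emitted=0
After char 3 ('2'=54): chars_in_quartet=4 acc=0x2DA0F6 -> emit 2D A0 F6, reset; bytes_emitted=3
After char 4 ('G'=6): chars_in_quartet=1 acc=0x6 bytes_emitted=3
After char 5 ('g'=32): chars_in_quartet=2 acc=0x1A0 bytes_emitted=3
Padding '==': partial quartet acc=0x1A0 -> emit 1A; bytes_emitted=4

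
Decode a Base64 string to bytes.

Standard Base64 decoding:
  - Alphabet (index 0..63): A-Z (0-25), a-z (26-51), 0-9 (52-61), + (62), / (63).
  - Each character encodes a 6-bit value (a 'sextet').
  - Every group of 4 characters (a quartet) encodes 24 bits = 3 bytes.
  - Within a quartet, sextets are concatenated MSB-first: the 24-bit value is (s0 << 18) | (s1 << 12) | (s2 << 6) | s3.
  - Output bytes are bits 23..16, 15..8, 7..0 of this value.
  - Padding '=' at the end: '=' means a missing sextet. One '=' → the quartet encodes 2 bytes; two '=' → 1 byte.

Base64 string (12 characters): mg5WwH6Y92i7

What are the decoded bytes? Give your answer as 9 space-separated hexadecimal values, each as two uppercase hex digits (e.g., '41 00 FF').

Answer: 9A 0E 56 C0 7E 98 F7 68 BB

Derivation:
After char 0 ('m'=38): chars_in_quartet=1 acc=0x26 bytes_emitted=0
After char 1 ('g'=32): chars_in_quartet=2 acc=0x9A0 bytes_emitted=0
After char 2 ('5'=57): chars_in_quartet=3 acc=0x26839 bytes_emitted=0
After char 3 ('W'=22): chars_in_quartet=4 acc=0x9A0E56 -> emit 9A 0E 56, reset; bytes_emitted=3
After char 4 ('w'=48): chars_in_quartet=1 acc=0x30 bytes_emitted=3
After char 5 ('H'=7): chars_in_quartet=2 acc=0xC07 bytes_emitted=3
After char 6 ('6'=58): chars_in_quartet=3 acc=0x301FA bytes_emitted=3
After char 7 ('Y'=24): chars_in_quartet=4 acc=0xC07E98 -> emit C0 7E 98, reset; bytes_emitted=6
After char 8 ('9'=61): chars_in_quartet=1 acc=0x3D bytes_emitted=6
After char 9 ('2'=54): chars_in_quartet=2 acc=0xF76 bytes_emitted=6
After char 10 ('i'=34): chars_in_quartet=3 acc=0x3DDA2 bytes_emitted=6
After char 11 ('7'=59): chars_in_quartet=4 acc=0xF768BB -> emit F7 68 BB, reset; bytes_emitted=9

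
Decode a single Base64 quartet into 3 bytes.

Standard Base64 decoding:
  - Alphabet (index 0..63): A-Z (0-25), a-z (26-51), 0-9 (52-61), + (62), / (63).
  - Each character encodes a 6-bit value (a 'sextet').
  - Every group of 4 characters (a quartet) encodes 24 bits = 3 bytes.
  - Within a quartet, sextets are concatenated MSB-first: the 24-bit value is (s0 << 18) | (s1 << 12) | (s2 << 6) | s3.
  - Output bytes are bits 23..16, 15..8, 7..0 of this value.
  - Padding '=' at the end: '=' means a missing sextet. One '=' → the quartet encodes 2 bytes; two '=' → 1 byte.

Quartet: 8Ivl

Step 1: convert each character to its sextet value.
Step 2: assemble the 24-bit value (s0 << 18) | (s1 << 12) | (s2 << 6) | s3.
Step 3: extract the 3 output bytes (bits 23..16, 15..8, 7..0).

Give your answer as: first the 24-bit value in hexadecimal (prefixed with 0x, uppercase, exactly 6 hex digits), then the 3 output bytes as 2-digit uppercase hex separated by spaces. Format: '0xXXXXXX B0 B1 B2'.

Answer: 0xF08BE5 F0 8B E5

Derivation:
Sextets: 8=60, I=8, v=47, l=37
24-bit: (60<<18) | (8<<12) | (47<<6) | 37
      = 0xF00000 | 0x008000 | 0x000BC0 | 0x000025
      = 0xF08BE5
Bytes: (v>>16)&0xFF=F0, (v>>8)&0xFF=8B, v&0xFF=E5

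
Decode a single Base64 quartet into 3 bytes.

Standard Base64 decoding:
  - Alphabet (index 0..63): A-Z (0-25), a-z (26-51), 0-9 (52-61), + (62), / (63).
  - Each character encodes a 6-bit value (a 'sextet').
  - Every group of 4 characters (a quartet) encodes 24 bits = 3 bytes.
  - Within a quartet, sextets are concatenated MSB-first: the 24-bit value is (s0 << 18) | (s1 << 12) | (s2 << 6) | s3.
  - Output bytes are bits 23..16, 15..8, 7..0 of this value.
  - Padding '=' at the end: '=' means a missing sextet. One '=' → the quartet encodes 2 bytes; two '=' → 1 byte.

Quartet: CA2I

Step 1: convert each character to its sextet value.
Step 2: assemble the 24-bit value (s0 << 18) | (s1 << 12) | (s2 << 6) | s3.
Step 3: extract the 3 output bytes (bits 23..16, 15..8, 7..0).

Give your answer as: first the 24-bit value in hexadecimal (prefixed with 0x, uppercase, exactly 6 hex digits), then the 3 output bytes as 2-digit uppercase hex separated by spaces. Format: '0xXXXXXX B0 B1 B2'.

Answer: 0x080D88 08 0D 88

Derivation:
Sextets: C=2, A=0, 2=54, I=8
24-bit: (2<<18) | (0<<12) | (54<<6) | 8
      = 0x080000 | 0x000000 | 0x000D80 | 0x000008
      = 0x080D88
Bytes: (v>>16)&0xFF=08, (v>>8)&0xFF=0D, v&0xFF=88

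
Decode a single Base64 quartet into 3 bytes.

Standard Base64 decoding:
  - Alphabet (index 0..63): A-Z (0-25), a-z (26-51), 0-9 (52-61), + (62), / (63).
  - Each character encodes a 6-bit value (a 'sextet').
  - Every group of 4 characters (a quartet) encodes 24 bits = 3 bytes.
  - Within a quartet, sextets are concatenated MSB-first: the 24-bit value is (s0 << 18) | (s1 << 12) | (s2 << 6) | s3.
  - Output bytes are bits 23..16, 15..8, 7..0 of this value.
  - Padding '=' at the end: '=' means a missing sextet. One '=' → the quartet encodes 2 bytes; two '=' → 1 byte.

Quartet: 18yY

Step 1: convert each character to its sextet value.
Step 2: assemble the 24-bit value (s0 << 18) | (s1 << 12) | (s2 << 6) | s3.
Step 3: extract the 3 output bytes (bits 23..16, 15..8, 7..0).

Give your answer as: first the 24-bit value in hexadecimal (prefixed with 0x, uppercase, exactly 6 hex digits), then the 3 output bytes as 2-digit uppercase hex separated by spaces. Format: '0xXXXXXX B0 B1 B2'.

Answer: 0xD7CC98 D7 CC 98

Derivation:
Sextets: 1=53, 8=60, y=50, Y=24
24-bit: (53<<18) | (60<<12) | (50<<6) | 24
      = 0xD40000 | 0x03C000 | 0x000C80 | 0x000018
      = 0xD7CC98
Bytes: (v>>16)&0xFF=D7, (v>>8)&0xFF=CC, v&0xFF=98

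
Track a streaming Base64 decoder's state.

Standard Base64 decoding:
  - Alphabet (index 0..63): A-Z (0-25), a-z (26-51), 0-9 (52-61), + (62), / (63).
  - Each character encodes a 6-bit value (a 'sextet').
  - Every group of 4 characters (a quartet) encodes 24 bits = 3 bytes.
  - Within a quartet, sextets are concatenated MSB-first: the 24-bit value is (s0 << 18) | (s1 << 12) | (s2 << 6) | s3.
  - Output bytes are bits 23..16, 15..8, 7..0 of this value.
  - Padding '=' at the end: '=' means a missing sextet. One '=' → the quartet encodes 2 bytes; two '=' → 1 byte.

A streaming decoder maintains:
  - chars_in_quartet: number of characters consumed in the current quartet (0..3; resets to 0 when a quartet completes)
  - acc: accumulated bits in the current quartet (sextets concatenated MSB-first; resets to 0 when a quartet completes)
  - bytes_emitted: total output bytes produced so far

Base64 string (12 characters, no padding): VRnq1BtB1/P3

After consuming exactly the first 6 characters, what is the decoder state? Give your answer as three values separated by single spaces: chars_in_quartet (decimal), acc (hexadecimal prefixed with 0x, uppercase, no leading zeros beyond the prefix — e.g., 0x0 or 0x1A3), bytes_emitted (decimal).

Answer: 2 0xD41 3

Derivation:
After char 0 ('V'=21): chars_in_quartet=1 acc=0x15 bytes_emitted=0
After char 1 ('R'=17): chars_in_quartet=2 acc=0x551 bytes_emitted=0
After char 2 ('n'=39): chars_in_quartet=3 acc=0x15467 bytes_emitted=0
After char 3 ('q'=42): chars_in_quartet=4 acc=0x5519EA -> emit 55 19 EA, reset; bytes_emitted=3
After char 4 ('1'=53): chars_in_quartet=1 acc=0x35 bytes_emitted=3
After char 5 ('B'=1): chars_in_quartet=2 acc=0xD41 bytes_emitted=3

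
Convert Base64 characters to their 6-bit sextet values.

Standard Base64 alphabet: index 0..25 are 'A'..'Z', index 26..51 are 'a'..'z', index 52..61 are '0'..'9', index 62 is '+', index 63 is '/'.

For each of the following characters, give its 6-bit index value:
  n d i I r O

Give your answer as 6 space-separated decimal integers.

Answer: 39 29 34 8 43 14

Derivation:
'n': a..z range, 26 + ord('n') − ord('a') = 39
'd': a..z range, 26 + ord('d') − ord('a') = 29
'i': a..z range, 26 + ord('i') − ord('a') = 34
'I': A..Z range, ord('I') − ord('A') = 8
'r': a..z range, 26 + ord('r') − ord('a') = 43
'O': A..Z range, ord('O') − ord('A') = 14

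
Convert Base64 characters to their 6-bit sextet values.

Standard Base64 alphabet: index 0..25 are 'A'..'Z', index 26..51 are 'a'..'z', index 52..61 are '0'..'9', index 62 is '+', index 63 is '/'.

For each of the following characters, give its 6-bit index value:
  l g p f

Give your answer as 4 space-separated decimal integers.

'l': a..z range, 26 + ord('l') − ord('a') = 37
'g': a..z range, 26 + ord('g') − ord('a') = 32
'p': a..z range, 26 + ord('p') − ord('a') = 41
'f': a..z range, 26 + ord('f') − ord('a') = 31

Answer: 37 32 41 31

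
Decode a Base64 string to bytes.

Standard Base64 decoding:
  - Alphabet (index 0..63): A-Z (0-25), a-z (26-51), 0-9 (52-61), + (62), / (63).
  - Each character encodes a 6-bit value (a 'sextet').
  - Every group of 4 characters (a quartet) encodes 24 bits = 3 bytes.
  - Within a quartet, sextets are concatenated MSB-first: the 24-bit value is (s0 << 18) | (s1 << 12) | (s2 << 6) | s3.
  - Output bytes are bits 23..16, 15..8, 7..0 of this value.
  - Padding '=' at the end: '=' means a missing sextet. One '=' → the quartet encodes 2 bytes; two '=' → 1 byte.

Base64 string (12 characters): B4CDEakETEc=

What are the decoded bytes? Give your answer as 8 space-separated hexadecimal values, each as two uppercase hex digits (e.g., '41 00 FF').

After char 0 ('B'=1): chars_in_quartet=1 acc=0x1 bytes_emitted=0
After char 1 ('4'=56): chars_in_quartet=2 acc=0x78 bytes_emitted=0
After char 2 ('C'=2): chars_in_quartet=3 acc=0x1E02 bytes_emitted=0
After char 3 ('D'=3): chars_in_quartet=4 acc=0x78083 -> emit 07 80 83, reset; bytes_emitted=3
After char 4 ('E'=4): chars_in_quartet=1 acc=0x4 bytes_emitted=3
After char 5 ('a'=26): chars_in_quartet=2 acc=0x11A bytes_emitted=3
After char 6 ('k'=36): chars_in_quartet=3 acc=0x46A4 bytes_emitted=3
After char 7 ('E'=4): chars_in_quartet=4 acc=0x11A904 -> emit 11 A9 04, reset; bytes_emitted=6
After char 8 ('T'=19): chars_in_quartet=1 acc=0x13 bytes_emitted=6
After char 9 ('E'=4): chars_in_quartet=2 acc=0x4C4 bytes_emitted=6
After char 10 ('c'=28): chars_in_quartet=3 acc=0x1311C bytes_emitted=6
Padding '=': partial quartet acc=0x1311C -> emit 4C 47; bytes_emitted=8

Answer: 07 80 83 11 A9 04 4C 47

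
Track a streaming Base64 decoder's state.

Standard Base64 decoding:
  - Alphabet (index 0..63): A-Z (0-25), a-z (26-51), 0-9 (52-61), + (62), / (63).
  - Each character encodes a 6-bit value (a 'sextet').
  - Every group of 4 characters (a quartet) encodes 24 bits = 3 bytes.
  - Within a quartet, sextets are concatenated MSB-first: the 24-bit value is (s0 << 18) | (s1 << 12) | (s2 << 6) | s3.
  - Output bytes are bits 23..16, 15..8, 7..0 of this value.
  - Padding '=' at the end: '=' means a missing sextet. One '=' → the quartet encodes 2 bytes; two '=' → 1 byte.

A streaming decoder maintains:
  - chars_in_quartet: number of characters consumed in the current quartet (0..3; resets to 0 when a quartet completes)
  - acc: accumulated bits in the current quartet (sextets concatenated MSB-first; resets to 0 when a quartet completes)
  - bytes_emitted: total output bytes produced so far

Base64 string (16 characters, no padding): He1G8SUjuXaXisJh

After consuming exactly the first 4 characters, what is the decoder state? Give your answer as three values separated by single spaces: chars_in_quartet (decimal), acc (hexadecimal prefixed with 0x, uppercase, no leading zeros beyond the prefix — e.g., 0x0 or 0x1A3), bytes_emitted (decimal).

After char 0 ('H'=7): chars_in_quartet=1 acc=0x7 bytes_emitted=0
After char 1 ('e'=30): chars_in_quartet=2 acc=0x1DE bytes_emitted=0
After char 2 ('1'=53): chars_in_quartet=3 acc=0x77B5 bytes_emitted=0
After char 3 ('G'=6): chars_in_quartet=4 acc=0x1DED46 -> emit 1D ED 46, reset; bytes_emitted=3

Answer: 0 0x0 3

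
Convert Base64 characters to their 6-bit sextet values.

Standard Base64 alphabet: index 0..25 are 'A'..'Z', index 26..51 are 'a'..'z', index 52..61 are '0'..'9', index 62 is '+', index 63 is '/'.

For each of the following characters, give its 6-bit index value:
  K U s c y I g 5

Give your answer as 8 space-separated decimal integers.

Answer: 10 20 44 28 50 8 32 57

Derivation:
'K': A..Z range, ord('K') − ord('A') = 10
'U': A..Z range, ord('U') − ord('A') = 20
's': a..z range, 26 + ord('s') − ord('a') = 44
'c': a..z range, 26 + ord('c') − ord('a') = 28
'y': a..z range, 26 + ord('y') − ord('a') = 50
'I': A..Z range, ord('I') − ord('A') = 8
'g': a..z range, 26 + ord('g') − ord('a') = 32
'5': 0..9 range, 52 + ord('5') − ord('0') = 57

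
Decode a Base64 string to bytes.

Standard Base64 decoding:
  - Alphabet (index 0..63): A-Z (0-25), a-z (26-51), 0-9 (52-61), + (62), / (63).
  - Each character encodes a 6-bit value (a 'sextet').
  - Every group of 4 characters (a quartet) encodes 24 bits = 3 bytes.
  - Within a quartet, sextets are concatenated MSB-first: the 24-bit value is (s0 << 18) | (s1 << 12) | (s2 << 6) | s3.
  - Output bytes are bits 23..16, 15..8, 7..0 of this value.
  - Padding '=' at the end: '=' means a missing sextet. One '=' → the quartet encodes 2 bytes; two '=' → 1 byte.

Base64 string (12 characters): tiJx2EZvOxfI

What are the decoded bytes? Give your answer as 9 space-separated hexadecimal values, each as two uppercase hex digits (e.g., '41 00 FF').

Answer: B6 22 71 D8 46 6F 3B 17 C8

Derivation:
After char 0 ('t'=45): chars_in_quartet=1 acc=0x2D bytes_emitted=0
After char 1 ('i'=34): chars_in_quartet=2 acc=0xB62 bytes_emitted=0
After char 2 ('J'=9): chars_in_quartet=3 acc=0x2D889 bytes_emitted=0
After char 3 ('x'=49): chars_in_quartet=4 acc=0xB62271 -> emit B6 22 71, reset; bytes_emitted=3
After char 4 ('2'=54): chars_in_quartet=1 acc=0x36 bytes_emitted=3
After char 5 ('E'=4): chars_in_quartet=2 acc=0xD84 bytes_emitted=3
After char 6 ('Z'=25): chars_in_quartet=3 acc=0x36119 bytes_emitted=3
After char 7 ('v'=47): chars_in_quartet=4 acc=0xD8466F -> emit D8 46 6F, reset; bytes_emitted=6
After char 8 ('O'=14): chars_in_quartet=1 acc=0xE bytes_emitted=6
After char 9 ('x'=49): chars_in_quartet=2 acc=0x3B1 bytes_emitted=6
After char 10 ('f'=31): chars_in_quartet=3 acc=0xEC5F bytes_emitted=6
After char 11 ('I'=8): chars_in_quartet=4 acc=0x3B17C8 -> emit 3B 17 C8, reset; bytes_emitted=9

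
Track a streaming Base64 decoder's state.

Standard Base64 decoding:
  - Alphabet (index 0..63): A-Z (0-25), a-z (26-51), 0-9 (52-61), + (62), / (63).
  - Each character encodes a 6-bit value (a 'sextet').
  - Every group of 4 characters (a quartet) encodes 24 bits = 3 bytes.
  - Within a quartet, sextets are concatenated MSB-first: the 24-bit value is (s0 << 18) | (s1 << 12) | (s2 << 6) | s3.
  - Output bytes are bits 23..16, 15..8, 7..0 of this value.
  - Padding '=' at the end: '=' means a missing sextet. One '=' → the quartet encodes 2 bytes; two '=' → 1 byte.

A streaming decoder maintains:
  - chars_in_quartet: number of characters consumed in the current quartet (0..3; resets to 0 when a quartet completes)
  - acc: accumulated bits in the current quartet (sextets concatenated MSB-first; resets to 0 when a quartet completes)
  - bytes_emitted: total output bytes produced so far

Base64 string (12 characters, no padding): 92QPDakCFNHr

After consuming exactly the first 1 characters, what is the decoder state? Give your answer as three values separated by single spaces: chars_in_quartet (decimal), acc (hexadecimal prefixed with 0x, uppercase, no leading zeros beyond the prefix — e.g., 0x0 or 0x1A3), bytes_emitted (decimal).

Answer: 1 0x3D 0

Derivation:
After char 0 ('9'=61): chars_in_quartet=1 acc=0x3D bytes_emitted=0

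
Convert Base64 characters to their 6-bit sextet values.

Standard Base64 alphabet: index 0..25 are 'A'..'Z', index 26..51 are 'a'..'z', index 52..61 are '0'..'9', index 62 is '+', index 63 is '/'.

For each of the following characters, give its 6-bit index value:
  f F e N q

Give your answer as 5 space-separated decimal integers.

Answer: 31 5 30 13 42

Derivation:
'f': a..z range, 26 + ord('f') − ord('a') = 31
'F': A..Z range, ord('F') − ord('A') = 5
'e': a..z range, 26 + ord('e') − ord('a') = 30
'N': A..Z range, ord('N') − ord('A') = 13
'q': a..z range, 26 + ord('q') − ord('a') = 42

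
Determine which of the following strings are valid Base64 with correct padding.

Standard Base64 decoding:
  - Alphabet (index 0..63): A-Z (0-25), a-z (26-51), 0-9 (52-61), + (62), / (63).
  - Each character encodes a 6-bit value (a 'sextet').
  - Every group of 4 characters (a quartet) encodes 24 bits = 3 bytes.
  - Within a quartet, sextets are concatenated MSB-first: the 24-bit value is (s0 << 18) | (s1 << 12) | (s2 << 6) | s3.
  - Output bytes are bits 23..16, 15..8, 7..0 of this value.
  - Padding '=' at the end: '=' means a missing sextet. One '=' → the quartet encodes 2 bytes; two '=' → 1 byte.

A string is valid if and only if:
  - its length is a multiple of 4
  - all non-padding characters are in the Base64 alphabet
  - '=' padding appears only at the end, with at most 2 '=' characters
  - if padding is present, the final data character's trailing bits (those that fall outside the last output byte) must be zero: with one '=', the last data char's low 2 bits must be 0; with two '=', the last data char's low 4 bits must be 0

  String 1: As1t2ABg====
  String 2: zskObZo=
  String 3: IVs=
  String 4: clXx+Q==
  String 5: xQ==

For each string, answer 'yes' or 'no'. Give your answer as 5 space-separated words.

Answer: no yes yes yes yes

Derivation:
String 1: 'As1t2ABg====' → invalid (4 pad chars (max 2))
String 2: 'zskObZo=' → valid
String 3: 'IVs=' → valid
String 4: 'clXx+Q==' → valid
String 5: 'xQ==' → valid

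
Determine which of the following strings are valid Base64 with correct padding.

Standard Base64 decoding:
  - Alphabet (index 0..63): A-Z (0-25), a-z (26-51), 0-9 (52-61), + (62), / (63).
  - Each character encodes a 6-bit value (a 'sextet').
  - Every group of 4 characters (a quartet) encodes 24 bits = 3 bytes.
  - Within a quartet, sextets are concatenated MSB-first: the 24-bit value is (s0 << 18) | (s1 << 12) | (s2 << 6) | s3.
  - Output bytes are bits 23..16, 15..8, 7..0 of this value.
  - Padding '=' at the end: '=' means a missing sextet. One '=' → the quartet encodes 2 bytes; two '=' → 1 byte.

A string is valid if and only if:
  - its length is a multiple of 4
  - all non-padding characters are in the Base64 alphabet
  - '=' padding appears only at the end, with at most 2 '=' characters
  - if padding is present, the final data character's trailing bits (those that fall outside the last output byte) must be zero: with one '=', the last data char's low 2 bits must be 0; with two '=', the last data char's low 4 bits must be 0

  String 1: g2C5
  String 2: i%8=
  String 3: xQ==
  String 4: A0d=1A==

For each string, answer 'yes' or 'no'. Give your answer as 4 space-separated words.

String 1: 'g2C5' → valid
String 2: 'i%8=' → invalid (bad char(s): ['%'])
String 3: 'xQ==' → valid
String 4: 'A0d=1A==' → invalid (bad char(s): ['=']; '=' in middle)

Answer: yes no yes no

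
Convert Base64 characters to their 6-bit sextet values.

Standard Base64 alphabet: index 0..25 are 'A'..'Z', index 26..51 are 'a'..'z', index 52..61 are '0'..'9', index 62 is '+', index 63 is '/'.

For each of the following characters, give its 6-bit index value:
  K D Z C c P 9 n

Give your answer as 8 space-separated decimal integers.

'K': A..Z range, ord('K') − ord('A') = 10
'D': A..Z range, ord('D') − ord('A') = 3
'Z': A..Z range, ord('Z') − ord('A') = 25
'C': A..Z range, ord('C') − ord('A') = 2
'c': a..z range, 26 + ord('c') − ord('a') = 28
'P': A..Z range, ord('P') − ord('A') = 15
'9': 0..9 range, 52 + ord('9') − ord('0') = 61
'n': a..z range, 26 + ord('n') − ord('a') = 39

Answer: 10 3 25 2 28 15 61 39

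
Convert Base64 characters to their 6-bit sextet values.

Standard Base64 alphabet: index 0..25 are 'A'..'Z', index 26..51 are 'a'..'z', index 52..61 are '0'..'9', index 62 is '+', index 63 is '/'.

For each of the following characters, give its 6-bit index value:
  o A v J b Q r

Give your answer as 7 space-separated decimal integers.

'o': a..z range, 26 + ord('o') − ord('a') = 40
'A': A..Z range, ord('A') − ord('A') = 0
'v': a..z range, 26 + ord('v') − ord('a') = 47
'J': A..Z range, ord('J') − ord('A') = 9
'b': a..z range, 26 + ord('b') − ord('a') = 27
'Q': A..Z range, ord('Q') − ord('A') = 16
'r': a..z range, 26 + ord('r') − ord('a') = 43

Answer: 40 0 47 9 27 16 43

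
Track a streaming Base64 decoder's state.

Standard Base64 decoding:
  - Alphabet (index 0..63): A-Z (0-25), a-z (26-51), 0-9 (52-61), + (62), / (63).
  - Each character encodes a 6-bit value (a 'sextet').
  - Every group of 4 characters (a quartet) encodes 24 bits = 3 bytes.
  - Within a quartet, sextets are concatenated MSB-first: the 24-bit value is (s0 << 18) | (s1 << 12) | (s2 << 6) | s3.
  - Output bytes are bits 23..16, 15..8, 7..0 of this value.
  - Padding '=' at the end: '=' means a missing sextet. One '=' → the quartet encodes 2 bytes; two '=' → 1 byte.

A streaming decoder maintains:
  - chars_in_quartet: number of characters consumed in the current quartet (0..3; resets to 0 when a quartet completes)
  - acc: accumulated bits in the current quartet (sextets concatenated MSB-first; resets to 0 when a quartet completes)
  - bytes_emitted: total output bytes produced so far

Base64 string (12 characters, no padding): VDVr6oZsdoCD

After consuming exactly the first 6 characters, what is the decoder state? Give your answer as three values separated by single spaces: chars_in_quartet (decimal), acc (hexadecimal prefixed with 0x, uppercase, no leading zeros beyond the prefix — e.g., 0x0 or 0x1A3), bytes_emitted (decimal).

After char 0 ('V'=21): chars_in_quartet=1 acc=0x15 bytes_emitted=0
After char 1 ('D'=3): chars_in_quartet=2 acc=0x543 bytes_emitted=0
After char 2 ('V'=21): chars_in_quartet=3 acc=0x150D5 bytes_emitted=0
After char 3 ('r'=43): chars_in_quartet=4 acc=0x54356B -> emit 54 35 6B, reset; bytes_emitted=3
After char 4 ('6'=58): chars_in_quartet=1 acc=0x3A bytes_emitted=3
After char 5 ('o'=40): chars_in_quartet=2 acc=0xEA8 bytes_emitted=3

Answer: 2 0xEA8 3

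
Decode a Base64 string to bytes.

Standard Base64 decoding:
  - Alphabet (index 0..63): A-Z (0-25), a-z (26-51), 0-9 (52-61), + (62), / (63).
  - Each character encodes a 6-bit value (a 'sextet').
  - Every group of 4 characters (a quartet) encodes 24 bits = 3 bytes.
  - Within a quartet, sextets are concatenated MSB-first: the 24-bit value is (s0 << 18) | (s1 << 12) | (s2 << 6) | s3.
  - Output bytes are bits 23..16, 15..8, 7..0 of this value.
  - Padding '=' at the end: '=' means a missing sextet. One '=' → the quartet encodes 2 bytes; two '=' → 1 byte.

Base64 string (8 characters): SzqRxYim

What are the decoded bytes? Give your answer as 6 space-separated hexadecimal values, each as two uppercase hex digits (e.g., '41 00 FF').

Answer: 4B 3A 91 C5 88 A6

Derivation:
After char 0 ('S'=18): chars_in_quartet=1 acc=0x12 bytes_emitted=0
After char 1 ('z'=51): chars_in_quartet=2 acc=0x4B3 bytes_emitted=0
After char 2 ('q'=42): chars_in_quartet=3 acc=0x12CEA bytes_emitted=0
After char 3 ('R'=17): chars_in_quartet=4 acc=0x4B3A91 -> emit 4B 3A 91, reset; bytes_emitted=3
After char 4 ('x'=49): chars_in_quartet=1 acc=0x31 bytes_emitted=3
After char 5 ('Y'=24): chars_in_quartet=2 acc=0xC58 bytes_emitted=3
After char 6 ('i'=34): chars_in_quartet=3 acc=0x31622 bytes_emitted=3
After char 7 ('m'=38): chars_in_quartet=4 acc=0xC588A6 -> emit C5 88 A6, reset; bytes_emitted=6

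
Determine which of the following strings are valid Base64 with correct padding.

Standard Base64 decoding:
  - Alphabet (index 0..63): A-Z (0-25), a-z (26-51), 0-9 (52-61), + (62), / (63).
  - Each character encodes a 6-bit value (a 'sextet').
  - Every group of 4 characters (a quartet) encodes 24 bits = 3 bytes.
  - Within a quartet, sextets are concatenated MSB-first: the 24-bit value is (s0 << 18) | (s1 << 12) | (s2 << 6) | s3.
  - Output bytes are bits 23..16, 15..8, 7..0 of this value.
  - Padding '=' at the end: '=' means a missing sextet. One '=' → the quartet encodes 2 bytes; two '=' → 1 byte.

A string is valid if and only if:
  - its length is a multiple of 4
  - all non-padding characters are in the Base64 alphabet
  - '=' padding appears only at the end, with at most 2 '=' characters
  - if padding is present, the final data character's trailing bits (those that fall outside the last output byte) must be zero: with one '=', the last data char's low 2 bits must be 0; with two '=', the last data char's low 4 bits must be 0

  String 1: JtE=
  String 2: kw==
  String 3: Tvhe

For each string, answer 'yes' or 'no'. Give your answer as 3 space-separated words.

String 1: 'JtE=' → valid
String 2: 'kw==' → valid
String 3: 'Tvhe' → valid

Answer: yes yes yes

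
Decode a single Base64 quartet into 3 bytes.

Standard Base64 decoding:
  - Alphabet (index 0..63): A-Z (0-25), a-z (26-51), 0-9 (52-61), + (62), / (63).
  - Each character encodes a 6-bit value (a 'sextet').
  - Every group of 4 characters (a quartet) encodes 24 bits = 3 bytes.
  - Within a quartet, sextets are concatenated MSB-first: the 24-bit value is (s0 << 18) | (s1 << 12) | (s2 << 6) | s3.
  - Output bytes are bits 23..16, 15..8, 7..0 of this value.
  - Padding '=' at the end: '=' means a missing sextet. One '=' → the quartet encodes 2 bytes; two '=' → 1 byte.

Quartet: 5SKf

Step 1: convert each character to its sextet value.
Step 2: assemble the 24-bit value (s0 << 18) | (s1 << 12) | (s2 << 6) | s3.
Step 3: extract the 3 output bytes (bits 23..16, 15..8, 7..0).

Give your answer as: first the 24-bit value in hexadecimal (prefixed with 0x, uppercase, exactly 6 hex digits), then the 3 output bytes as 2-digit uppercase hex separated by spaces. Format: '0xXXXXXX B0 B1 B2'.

Sextets: 5=57, S=18, K=10, f=31
24-bit: (57<<18) | (18<<12) | (10<<6) | 31
      = 0xE40000 | 0x012000 | 0x000280 | 0x00001F
      = 0xE5229F
Bytes: (v>>16)&0xFF=E5, (v>>8)&0xFF=22, v&0xFF=9F

Answer: 0xE5229F E5 22 9F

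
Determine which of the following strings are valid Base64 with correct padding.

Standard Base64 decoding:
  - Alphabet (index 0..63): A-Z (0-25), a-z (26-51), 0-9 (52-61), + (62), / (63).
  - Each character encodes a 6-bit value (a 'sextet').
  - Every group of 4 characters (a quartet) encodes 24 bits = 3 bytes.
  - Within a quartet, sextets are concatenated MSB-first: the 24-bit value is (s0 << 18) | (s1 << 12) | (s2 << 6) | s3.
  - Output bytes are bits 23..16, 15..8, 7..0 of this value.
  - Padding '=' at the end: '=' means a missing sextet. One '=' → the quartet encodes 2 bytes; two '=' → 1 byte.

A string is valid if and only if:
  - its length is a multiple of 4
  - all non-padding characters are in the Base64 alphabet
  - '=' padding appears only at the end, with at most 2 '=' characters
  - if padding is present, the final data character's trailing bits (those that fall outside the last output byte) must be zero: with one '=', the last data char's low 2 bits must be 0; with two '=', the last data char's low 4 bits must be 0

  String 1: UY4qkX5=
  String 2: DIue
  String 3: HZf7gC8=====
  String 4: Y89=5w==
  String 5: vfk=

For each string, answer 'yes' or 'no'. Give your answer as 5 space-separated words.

String 1: 'UY4qkX5=' → invalid (bad trailing bits)
String 2: 'DIue' → valid
String 3: 'HZf7gC8=====' → invalid (5 pad chars (max 2))
String 4: 'Y89=5w==' → invalid (bad char(s): ['=']; '=' in middle)
String 5: 'vfk=' → valid

Answer: no yes no no yes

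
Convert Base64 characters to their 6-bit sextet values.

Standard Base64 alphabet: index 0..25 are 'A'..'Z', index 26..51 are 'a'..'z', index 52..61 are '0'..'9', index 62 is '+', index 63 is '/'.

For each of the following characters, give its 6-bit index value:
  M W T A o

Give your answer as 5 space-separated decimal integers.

Answer: 12 22 19 0 40

Derivation:
'M': A..Z range, ord('M') − ord('A') = 12
'W': A..Z range, ord('W') − ord('A') = 22
'T': A..Z range, ord('T') − ord('A') = 19
'A': A..Z range, ord('A') − ord('A') = 0
'o': a..z range, 26 + ord('o') − ord('a') = 40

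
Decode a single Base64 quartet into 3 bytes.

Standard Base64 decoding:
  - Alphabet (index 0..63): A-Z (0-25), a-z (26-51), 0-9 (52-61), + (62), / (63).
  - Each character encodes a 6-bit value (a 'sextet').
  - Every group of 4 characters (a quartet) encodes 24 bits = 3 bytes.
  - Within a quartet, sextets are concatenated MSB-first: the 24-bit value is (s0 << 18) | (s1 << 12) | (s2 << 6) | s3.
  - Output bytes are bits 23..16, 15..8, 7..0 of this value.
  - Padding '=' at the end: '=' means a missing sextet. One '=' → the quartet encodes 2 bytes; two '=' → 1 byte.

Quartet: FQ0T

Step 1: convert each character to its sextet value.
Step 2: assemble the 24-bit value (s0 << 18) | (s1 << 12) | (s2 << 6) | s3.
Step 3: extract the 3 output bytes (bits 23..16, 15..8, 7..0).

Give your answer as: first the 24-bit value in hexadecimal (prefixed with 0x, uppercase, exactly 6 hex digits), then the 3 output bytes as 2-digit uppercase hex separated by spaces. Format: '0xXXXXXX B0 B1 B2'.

Answer: 0x150D13 15 0D 13

Derivation:
Sextets: F=5, Q=16, 0=52, T=19
24-bit: (5<<18) | (16<<12) | (52<<6) | 19
      = 0x140000 | 0x010000 | 0x000D00 | 0x000013
      = 0x150D13
Bytes: (v>>16)&0xFF=15, (v>>8)&0xFF=0D, v&0xFF=13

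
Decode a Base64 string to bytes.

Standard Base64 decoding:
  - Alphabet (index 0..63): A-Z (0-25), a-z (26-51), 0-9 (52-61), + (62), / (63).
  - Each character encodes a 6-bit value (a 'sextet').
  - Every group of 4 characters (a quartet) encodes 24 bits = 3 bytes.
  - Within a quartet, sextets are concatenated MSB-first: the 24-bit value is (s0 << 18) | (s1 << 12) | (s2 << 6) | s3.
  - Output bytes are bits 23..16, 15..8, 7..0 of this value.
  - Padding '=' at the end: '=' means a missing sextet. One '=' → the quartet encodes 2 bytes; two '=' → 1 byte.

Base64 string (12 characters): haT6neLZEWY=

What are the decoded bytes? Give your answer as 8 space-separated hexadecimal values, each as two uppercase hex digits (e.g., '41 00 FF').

Answer: 85 A4 FA 9D E2 D9 11 66

Derivation:
After char 0 ('h'=33): chars_in_quartet=1 acc=0x21 bytes_emitted=0
After char 1 ('a'=26): chars_in_quartet=2 acc=0x85A bytes_emitted=0
After char 2 ('T'=19): chars_in_quartet=3 acc=0x21693 bytes_emitted=0
After char 3 ('6'=58): chars_in_quartet=4 acc=0x85A4FA -> emit 85 A4 FA, reset; bytes_emitted=3
After char 4 ('n'=39): chars_in_quartet=1 acc=0x27 bytes_emitted=3
After char 5 ('e'=30): chars_in_quartet=2 acc=0x9DE bytes_emitted=3
After char 6 ('L'=11): chars_in_quartet=3 acc=0x2778B bytes_emitted=3
After char 7 ('Z'=25): chars_in_quartet=4 acc=0x9DE2D9 -> emit 9D E2 D9, reset; bytes_emitted=6
After char 8 ('E'=4): chars_in_quartet=1 acc=0x4 bytes_emitted=6
After char 9 ('W'=22): chars_in_quartet=2 acc=0x116 bytes_emitted=6
After char 10 ('Y'=24): chars_in_quartet=3 acc=0x4598 bytes_emitted=6
Padding '=': partial quartet acc=0x4598 -> emit 11 66; bytes_emitted=8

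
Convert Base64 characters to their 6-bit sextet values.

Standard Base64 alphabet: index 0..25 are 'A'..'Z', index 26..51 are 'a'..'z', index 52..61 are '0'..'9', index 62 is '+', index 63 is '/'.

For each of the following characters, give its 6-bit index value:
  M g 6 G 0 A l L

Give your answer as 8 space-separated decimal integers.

Answer: 12 32 58 6 52 0 37 11

Derivation:
'M': A..Z range, ord('M') − ord('A') = 12
'g': a..z range, 26 + ord('g') − ord('a') = 32
'6': 0..9 range, 52 + ord('6') − ord('0') = 58
'G': A..Z range, ord('G') − ord('A') = 6
'0': 0..9 range, 52 + ord('0') − ord('0') = 52
'A': A..Z range, ord('A') − ord('A') = 0
'l': a..z range, 26 + ord('l') − ord('a') = 37
'L': A..Z range, ord('L') − ord('A') = 11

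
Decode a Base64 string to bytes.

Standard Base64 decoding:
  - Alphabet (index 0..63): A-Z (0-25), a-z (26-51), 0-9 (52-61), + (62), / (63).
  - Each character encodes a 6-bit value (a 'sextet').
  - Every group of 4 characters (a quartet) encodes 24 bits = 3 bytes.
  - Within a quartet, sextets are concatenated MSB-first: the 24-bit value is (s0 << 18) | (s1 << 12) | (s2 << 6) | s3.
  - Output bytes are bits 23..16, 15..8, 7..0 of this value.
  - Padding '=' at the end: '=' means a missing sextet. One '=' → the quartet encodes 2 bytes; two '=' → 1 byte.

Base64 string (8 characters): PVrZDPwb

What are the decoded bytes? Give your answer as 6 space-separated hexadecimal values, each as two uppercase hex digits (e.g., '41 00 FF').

Answer: 3D 5A D9 0C FC 1B

Derivation:
After char 0 ('P'=15): chars_in_quartet=1 acc=0xF bytes_emitted=0
After char 1 ('V'=21): chars_in_quartet=2 acc=0x3D5 bytes_emitted=0
After char 2 ('r'=43): chars_in_quartet=3 acc=0xF56B bytes_emitted=0
After char 3 ('Z'=25): chars_in_quartet=4 acc=0x3D5AD9 -> emit 3D 5A D9, reset; bytes_emitted=3
After char 4 ('D'=3): chars_in_quartet=1 acc=0x3 bytes_emitted=3
After char 5 ('P'=15): chars_in_quartet=2 acc=0xCF bytes_emitted=3
After char 6 ('w'=48): chars_in_quartet=3 acc=0x33F0 bytes_emitted=3
After char 7 ('b'=27): chars_in_quartet=4 acc=0xCFC1B -> emit 0C FC 1B, reset; bytes_emitted=6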